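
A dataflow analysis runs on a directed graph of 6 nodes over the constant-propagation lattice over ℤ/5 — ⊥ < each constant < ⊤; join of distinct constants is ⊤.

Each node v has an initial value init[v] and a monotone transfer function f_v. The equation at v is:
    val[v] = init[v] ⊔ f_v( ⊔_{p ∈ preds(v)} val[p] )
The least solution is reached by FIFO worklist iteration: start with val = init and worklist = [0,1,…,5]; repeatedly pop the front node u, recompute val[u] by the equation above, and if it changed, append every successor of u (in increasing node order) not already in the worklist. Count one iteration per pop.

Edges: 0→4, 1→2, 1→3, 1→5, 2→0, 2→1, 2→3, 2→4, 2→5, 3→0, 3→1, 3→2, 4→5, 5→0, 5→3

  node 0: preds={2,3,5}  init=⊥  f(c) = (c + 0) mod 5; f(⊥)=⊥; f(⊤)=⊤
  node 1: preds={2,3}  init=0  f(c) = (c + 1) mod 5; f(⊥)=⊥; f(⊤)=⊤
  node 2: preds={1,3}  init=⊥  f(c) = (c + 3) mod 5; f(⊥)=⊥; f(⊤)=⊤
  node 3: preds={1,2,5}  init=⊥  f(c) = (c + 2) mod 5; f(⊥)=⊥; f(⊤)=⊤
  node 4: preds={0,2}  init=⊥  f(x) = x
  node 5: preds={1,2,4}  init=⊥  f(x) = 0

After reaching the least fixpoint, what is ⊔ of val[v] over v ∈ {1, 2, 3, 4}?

Worklist (14 pops):
  #1 pop 0: in=⊥ → ⊥ (no change)
  #2 pop 1: in=⊥ → 0 (no change)
  #3 pop 2: in=0 → 3 (was ⊥); enqueue [0,1]
  #4 pop 3: in=⊤ → ⊤ (was ⊥); enqueue [2]
  #5 pop 4: in=3 → 3 (was ⊥); enqueue []
  #6 pop 5: in=⊤ → 0 (was ⊥); enqueue [3]
  #7 pop 0: in=⊤ → ⊤ (was ⊥); enqueue [4]
  #8 pop 1: in=⊤ → ⊤ (was 0); enqueue [5]
  #9 pop 2: in=⊤ → ⊤ (was 3); enqueue [0,1]
  #10 pop 3: in=⊤ → ⊤ (no change)
  #11 pop 4: in=⊤ → ⊤ (was 3); enqueue []
  #12 pop 5: in=⊤ → 0 (no change)
  #13 pop 0: in=⊤ → ⊤ (no change)
  #14 pop 1: in=⊤ → ⊤ (no change)

Fixpoint:
  val[0] = ⊤
  val[1] = ⊤
  val[2] = ⊤
  val[3] = ⊤
  val[4] = ⊤
  val[5] = 0

⊤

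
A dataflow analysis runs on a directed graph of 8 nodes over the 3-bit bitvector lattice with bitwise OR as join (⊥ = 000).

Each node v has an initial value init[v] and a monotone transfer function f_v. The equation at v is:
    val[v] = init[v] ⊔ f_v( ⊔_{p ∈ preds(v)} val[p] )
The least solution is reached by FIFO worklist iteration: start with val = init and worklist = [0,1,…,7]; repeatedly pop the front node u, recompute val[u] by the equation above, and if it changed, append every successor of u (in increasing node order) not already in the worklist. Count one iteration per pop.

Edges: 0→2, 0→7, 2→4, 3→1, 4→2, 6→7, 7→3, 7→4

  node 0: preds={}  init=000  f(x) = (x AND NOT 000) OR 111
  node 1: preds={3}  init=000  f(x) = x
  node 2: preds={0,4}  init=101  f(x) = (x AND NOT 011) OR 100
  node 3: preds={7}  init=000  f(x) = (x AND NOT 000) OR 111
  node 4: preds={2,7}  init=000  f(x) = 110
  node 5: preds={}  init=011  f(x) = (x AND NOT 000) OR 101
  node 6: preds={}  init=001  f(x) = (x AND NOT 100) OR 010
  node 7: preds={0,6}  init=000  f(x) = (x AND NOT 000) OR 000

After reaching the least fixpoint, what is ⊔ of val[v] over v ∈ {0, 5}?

111

Iteration log — 12 steps:
  step 1. node 0  ⊔preds=000  new=111  old=000  +wl: 
  step 2. node 1  ⊔preds=000  new=000  stable
  step 3. node 2  ⊔preds=111  new=101  stable
  step 4. node 3  ⊔preds=000  new=111  old=000  +wl: 1
  step 5. node 4  ⊔preds=101  new=110  old=000  +wl: 2
  step 6. node 5  ⊔preds=000  new=111  old=011  +wl: 
  step 7. node 6  ⊔preds=000  new=011  old=001  +wl: 
  step 8. node 7  ⊔preds=111  new=111  old=000  +wl: 3,4
  step 9. node 1  ⊔preds=111  new=111  old=000  +wl: 
  step 10. node 2  ⊔preds=111  new=101  stable
  step 11. node 3  ⊔preds=111  new=111  stable
  step 12. node 4  ⊔preds=111  new=110  stable

Least fixpoint reached:
  node 0: 111
  node 1: 111
  node 2: 101
  node 3: 111
  node 4: 110
  node 5: 111
  node 6: 011
  node 7: 111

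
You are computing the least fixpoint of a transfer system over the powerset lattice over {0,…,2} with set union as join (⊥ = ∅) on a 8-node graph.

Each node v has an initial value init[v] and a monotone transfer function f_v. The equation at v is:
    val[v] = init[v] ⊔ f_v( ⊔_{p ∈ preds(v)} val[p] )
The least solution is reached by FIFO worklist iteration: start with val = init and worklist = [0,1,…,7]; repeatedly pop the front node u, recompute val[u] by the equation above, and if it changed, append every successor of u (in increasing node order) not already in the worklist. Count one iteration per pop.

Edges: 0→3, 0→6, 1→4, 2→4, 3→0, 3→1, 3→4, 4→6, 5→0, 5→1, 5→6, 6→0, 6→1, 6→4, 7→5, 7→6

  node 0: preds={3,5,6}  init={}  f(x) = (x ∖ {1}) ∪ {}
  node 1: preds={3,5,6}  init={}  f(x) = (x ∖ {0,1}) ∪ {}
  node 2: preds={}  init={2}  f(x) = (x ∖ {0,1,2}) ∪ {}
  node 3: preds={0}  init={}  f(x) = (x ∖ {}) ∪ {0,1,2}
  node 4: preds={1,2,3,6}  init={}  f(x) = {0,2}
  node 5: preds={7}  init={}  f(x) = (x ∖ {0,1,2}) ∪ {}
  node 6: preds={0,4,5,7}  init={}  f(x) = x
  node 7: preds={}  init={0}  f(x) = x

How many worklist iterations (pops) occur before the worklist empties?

13

Worklist (13 pops):
  #1 pop 0: in={} → {} (no change)
  #2 pop 1: in={} → {} (no change)
  #3 pop 2: in={} → {2} (no change)
  #4 pop 3: in={} → {0,1,2} (was {}); enqueue [0,1]
  #5 pop 4: in={0,1,2} → {0,2} (was {}); enqueue []
  #6 pop 5: in={0} → {} (no change)
  #7 pop 6: in={0,2} → {0,2} (was {}); enqueue [4]
  #8 pop 7: in={} → {0} (no change)
  #9 pop 0: in={0,1,2} → {0,2} (was {}); enqueue [3,6]
  #10 pop 1: in={0,1,2} → {2} (was {}); enqueue []
  #11 pop 4: in={0,1,2} → {0,2} (no change)
  #12 pop 3: in={0,2} → {0,1,2} (no change)
  #13 pop 6: in={0,2} → {0,2} (no change)

Fixpoint:
  val[0] = {0,2}
  val[1] = {2}
  val[2] = {2}
  val[3] = {0,1,2}
  val[4] = {0,2}
  val[5] = {}
  val[6] = {0,2}
  val[7] = {0}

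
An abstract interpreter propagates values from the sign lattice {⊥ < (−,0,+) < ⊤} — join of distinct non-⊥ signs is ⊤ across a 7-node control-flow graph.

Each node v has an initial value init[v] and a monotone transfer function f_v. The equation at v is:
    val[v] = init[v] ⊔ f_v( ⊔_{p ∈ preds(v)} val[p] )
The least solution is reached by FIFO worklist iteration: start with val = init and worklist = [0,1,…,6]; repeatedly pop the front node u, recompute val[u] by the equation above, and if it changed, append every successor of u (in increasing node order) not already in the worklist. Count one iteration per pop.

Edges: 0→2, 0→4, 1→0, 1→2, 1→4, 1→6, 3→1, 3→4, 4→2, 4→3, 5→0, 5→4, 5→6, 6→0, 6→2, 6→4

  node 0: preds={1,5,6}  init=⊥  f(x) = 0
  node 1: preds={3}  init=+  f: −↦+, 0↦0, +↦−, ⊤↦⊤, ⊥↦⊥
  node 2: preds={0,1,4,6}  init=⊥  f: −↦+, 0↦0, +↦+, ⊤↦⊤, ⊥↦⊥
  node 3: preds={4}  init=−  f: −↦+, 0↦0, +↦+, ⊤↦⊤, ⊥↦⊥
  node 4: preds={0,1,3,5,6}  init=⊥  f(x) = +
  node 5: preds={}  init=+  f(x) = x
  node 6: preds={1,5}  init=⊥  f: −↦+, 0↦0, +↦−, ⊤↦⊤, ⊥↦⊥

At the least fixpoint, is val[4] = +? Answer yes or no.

yes

Worklist (19 pops):
  #1 pop 0: in=+ → 0 (was ⊥); enqueue []
  #2 pop 1: in=− → + (no change)
  #3 pop 2: in=⊤ → ⊤ (was ⊥); enqueue []
  #4 pop 3: in=⊥ → − (no change)
  #5 pop 4: in=⊤ → + (was ⊥); enqueue [2,3]
  #6 pop 5: in=⊥ → + (no change)
  #7 pop 6: in=+ → − (was ⊥); enqueue [0,4]
  #8 pop 2: in=⊤ → ⊤ (no change)
  #9 pop 3: in=+ → ⊤ (was −); enqueue [1]
  #10 pop 0: in=⊤ → 0 (no change)
  #11 pop 4: in=⊤ → + (no change)
  #12 pop 1: in=⊤ → ⊤ (was +); enqueue [0,2,4,6]
  #13 pop 0: in=⊤ → 0 (no change)
  #14 pop 2: in=⊤ → ⊤ (no change)
  #15 pop 4: in=⊤ → + (no change)
  #16 pop 6: in=⊤ → ⊤ (was −); enqueue [0,2,4]
  #17 pop 0: in=⊤ → 0 (no change)
  #18 pop 2: in=⊤ → ⊤ (no change)
  #19 pop 4: in=⊤ → + (no change)

Fixpoint:
  val[0] = 0
  val[1] = ⊤
  val[2] = ⊤
  val[3] = ⊤
  val[4] = +
  val[5] = +
  val[6] = ⊤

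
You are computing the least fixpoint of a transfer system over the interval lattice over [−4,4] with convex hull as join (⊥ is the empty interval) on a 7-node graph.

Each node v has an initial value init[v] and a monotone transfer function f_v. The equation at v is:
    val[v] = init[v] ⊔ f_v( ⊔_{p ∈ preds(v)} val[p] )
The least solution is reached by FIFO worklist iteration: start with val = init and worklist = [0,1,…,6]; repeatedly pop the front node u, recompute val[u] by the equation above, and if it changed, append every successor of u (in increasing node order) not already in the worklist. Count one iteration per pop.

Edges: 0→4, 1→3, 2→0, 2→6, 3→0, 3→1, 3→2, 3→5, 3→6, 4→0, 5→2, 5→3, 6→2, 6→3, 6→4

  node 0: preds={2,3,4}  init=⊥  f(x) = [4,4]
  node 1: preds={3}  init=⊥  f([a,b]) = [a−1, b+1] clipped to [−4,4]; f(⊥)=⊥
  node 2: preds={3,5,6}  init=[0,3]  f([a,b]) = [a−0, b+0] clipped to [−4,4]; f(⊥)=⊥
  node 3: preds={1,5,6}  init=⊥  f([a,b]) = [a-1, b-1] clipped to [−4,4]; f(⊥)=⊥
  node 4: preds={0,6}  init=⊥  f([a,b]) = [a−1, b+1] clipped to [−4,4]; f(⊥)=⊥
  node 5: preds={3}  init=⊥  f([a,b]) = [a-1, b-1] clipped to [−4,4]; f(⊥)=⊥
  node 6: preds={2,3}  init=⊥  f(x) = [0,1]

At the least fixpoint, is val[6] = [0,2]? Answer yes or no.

Trace (29 dequeues):
  [1] u=0 | in [0,3] | out [4,4] | prev ⊥ | push {}
  [2] u=1 | in ⊥ | out ⊥ | ==
  [3] u=2 | in ⊥ | out [0,3] | ==
  [4] u=3 | in ⊥ | out ⊥ | ==
  [5] u=4 | in [4,4] | out [3,4] | prev ⊥ | push {0}
  [6] u=5 | in ⊥ | out ⊥ | ==
  [7] u=6 | in [0,3] | out [0,1] | prev ⊥ | push {2,3,4}
  [8] u=0 | in [0,4] | out [4,4] | ==
  [9] u=2 | in [0,1] | out [0,3] | ==
  [10] u=3 | in [0,1] | out [-1,0] | prev ⊥ | push {0,1,2,5,6}
  [11] u=4 | in [0,4] | out [-1,4] | prev [3,4] | push {}
  [12] u=0 | in [-1,4] | out [4,4] | ==
  [13] u=1 | in [-1,0] | out [-2,1] | prev ⊥ | push {3}
  [14] u=2 | in [-1,1] | out [-1,3] | prev [0,3] | push {0}
  [15] u=5 | in [-1,0] | out [-2,-1] | prev ⊥ | push {2}
  [16] u=6 | in [-1,3] | out [0,1] | ==
  [17] u=3 | in [-2,1] | out [-3,0] | prev [-1,0] | push {1,5,6}
  [18] u=0 | in [-3,4] | out [4,4] | ==
  [19] u=2 | in [-3,1] | out [-3,3] | prev [-1,3] | push {0}
  [20] u=1 | in [-3,0] | out [-4,1] | prev [-2,1] | push {3}
  [21] u=5 | in [-3,0] | out [-4,-1] | prev [-2,-1] | push {2}
  [22] u=6 | in [-3,3] | out [0,1] | ==
  [23] u=0 | in [-3,4] | out [4,4] | ==
  [24] u=3 | in [-4,1] | out [-4,0] | prev [-3,0] | push {0,1,5,6}
  [25] u=2 | in [-4,1] | out [-4,3] | prev [-3,3] | push {}
  [26] u=0 | in [-4,4] | out [4,4] | ==
  [27] u=1 | in [-4,0] | out [-4,1] | ==
  [28] u=5 | in [-4,0] | out [-4,-1] | ==
  [29] u=6 | in [-4,3] | out [0,1] | ==

Converged values:
  [0] [4,4]
  [1] [-4,1]
  [2] [-4,3]
  [3] [-4,0]
  [4] [-1,4]
  [5] [-4,-1]
  [6] [0,1]

no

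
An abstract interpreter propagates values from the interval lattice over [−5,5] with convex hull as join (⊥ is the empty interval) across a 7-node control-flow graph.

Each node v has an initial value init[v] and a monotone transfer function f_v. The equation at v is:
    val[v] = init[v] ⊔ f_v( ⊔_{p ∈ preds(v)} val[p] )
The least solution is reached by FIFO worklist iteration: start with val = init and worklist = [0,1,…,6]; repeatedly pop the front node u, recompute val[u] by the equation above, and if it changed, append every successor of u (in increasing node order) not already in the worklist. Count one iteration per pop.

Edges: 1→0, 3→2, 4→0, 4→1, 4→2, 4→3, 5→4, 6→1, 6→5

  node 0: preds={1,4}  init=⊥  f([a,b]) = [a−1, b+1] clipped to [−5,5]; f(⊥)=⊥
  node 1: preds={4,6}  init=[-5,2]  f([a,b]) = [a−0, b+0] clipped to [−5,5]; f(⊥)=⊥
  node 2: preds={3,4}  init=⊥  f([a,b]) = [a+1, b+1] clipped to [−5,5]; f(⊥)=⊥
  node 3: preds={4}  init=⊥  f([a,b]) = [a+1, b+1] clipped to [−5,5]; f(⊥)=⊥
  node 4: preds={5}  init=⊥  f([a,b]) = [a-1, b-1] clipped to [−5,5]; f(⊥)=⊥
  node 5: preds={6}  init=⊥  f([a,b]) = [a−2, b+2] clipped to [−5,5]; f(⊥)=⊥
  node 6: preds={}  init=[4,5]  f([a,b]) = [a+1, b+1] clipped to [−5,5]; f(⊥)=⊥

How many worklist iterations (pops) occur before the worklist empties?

14

Worklist (14 pops):
  #1 pop 0: in=[-5,2] → [-5,3] (was ⊥); enqueue []
  #2 pop 1: in=[4,5] → [-5,5] (was [-5,2]); enqueue [0]
  #3 pop 2: in=⊥ → ⊥ (no change)
  #4 pop 3: in=⊥ → ⊥ (no change)
  #5 pop 4: in=⊥ → ⊥ (no change)
  #6 pop 5: in=[4,5] → [2,5] (was ⊥); enqueue [4]
  #7 pop 6: in=⊥ → [4,5] (no change)
  #8 pop 0: in=[-5,5] → [-5,5] (was [-5,3]); enqueue []
  #9 pop 4: in=[2,5] → [1,4] (was ⊥); enqueue [0,1,2,3]
  #10 pop 0: in=[-5,5] → [-5,5] (no change)
  #11 pop 1: in=[1,5] → [-5,5] (no change)
  #12 pop 2: in=[1,4] → [2,5] (was ⊥); enqueue []
  #13 pop 3: in=[1,4] → [2,5] (was ⊥); enqueue [2]
  #14 pop 2: in=[1,5] → [2,5] (no change)

Fixpoint:
  val[0] = [-5,5]
  val[1] = [-5,5]
  val[2] = [2,5]
  val[3] = [2,5]
  val[4] = [1,4]
  val[5] = [2,5]
  val[6] = [4,5]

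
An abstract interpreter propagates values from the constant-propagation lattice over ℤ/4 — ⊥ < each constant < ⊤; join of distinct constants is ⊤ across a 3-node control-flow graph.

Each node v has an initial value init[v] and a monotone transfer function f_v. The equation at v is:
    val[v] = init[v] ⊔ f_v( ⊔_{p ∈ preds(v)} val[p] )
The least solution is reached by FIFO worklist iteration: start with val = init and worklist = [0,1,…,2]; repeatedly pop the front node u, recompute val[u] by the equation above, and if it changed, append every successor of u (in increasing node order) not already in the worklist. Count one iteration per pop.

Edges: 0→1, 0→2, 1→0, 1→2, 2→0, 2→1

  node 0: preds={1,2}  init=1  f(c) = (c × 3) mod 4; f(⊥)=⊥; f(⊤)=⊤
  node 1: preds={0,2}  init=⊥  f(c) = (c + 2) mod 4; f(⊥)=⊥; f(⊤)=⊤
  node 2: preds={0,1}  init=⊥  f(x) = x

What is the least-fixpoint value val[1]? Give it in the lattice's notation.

⊤

Trace (7 dequeues):
  [1] u=0 | in ⊥ | out 1 | ==
  [2] u=1 | in 1 | out 3 | prev ⊥ | push {0}
  [3] u=2 | in ⊤ | out ⊤ | prev ⊥ | push {1}
  [4] u=0 | in ⊤ | out ⊤ | prev 1 | push {2}
  [5] u=1 | in ⊤ | out ⊤ | prev 3 | push {0}
  [6] u=2 | in ⊤ | out ⊤ | ==
  [7] u=0 | in ⊤ | out ⊤ | ==

Converged values:
  [0] ⊤
  [1] ⊤
  [2] ⊤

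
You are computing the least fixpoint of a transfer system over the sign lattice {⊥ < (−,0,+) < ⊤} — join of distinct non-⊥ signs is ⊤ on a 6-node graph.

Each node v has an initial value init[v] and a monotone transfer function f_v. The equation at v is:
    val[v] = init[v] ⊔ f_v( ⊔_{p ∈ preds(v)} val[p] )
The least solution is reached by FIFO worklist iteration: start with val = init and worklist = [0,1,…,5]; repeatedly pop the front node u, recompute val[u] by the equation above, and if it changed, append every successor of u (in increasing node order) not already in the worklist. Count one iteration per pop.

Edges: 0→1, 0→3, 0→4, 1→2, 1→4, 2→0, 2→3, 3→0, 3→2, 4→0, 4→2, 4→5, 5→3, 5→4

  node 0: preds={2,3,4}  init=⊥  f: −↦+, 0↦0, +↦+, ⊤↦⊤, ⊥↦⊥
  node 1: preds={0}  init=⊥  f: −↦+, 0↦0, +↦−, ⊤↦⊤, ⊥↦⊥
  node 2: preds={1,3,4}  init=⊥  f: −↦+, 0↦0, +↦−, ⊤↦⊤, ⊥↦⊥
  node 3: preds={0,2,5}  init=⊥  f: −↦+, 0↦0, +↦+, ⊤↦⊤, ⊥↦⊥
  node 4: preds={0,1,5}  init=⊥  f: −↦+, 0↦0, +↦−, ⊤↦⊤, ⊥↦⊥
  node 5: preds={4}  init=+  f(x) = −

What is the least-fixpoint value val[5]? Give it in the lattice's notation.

⊤

Worklist (15 pops):
  #1 pop 0: in=⊥ → ⊥ (no change)
  #2 pop 1: in=⊥ → ⊥ (no change)
  #3 pop 2: in=⊥ → ⊥ (no change)
  #4 pop 3: in=+ → + (was ⊥); enqueue [0,2]
  #5 pop 4: in=+ → − (was ⊥); enqueue []
  #6 pop 5: in=− → ⊤ (was +); enqueue [3,4]
  #7 pop 0: in=⊤ → ⊤ (was ⊥); enqueue [1]
  #8 pop 2: in=⊤ → ⊤ (was ⊥); enqueue [0]
  #9 pop 3: in=⊤ → ⊤ (was +); enqueue [2]
  #10 pop 4: in=⊤ → ⊤ (was −); enqueue [5]
  #11 pop 1: in=⊤ → ⊤ (was ⊥); enqueue [4]
  #12 pop 0: in=⊤ → ⊤ (no change)
  #13 pop 2: in=⊤ → ⊤ (no change)
  #14 pop 5: in=⊤ → ⊤ (no change)
  #15 pop 4: in=⊤ → ⊤ (no change)

Fixpoint:
  val[0] = ⊤
  val[1] = ⊤
  val[2] = ⊤
  val[3] = ⊤
  val[4] = ⊤
  val[5] = ⊤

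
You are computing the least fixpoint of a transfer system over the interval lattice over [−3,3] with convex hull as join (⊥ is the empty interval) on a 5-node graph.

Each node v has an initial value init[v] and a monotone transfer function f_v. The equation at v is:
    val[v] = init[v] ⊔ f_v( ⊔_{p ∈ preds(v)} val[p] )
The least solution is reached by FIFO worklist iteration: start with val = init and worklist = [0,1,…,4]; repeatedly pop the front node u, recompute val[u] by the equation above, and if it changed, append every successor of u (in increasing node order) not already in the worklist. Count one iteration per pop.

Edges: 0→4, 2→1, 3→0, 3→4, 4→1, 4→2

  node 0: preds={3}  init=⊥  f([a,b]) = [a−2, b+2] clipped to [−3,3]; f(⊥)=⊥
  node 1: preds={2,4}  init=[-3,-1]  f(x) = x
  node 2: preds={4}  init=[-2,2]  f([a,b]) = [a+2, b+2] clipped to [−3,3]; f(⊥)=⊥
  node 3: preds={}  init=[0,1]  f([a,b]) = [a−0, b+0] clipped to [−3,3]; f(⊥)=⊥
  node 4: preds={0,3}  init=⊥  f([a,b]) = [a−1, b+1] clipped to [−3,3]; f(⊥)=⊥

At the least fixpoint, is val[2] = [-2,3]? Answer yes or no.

yes

Iteration log — 8 steps:
  step 1. node 0  ⊔preds=[0,1]  new=[-2,3]  old=⊥  +wl: 
  step 2. node 1  ⊔preds=[-2,2]  new=[-3,2]  old=[-3,-1]  +wl: 
  step 3. node 2  ⊔preds=⊥  new=[-2,2]  stable
  step 4. node 3  ⊔preds=⊥  new=[0,1]  stable
  step 5. node 4  ⊔preds=[-2,3]  new=[-3,3]  old=⊥  +wl: 1,2
  step 6. node 1  ⊔preds=[-3,3]  new=[-3,3]  old=[-3,2]  +wl: 
  step 7. node 2  ⊔preds=[-3,3]  new=[-2,3]  old=[-2,2]  +wl: 1
  step 8. node 1  ⊔preds=[-3,3]  new=[-3,3]  stable

Least fixpoint reached:
  node 0: [-2,3]
  node 1: [-3,3]
  node 2: [-2,3]
  node 3: [0,1]
  node 4: [-3,3]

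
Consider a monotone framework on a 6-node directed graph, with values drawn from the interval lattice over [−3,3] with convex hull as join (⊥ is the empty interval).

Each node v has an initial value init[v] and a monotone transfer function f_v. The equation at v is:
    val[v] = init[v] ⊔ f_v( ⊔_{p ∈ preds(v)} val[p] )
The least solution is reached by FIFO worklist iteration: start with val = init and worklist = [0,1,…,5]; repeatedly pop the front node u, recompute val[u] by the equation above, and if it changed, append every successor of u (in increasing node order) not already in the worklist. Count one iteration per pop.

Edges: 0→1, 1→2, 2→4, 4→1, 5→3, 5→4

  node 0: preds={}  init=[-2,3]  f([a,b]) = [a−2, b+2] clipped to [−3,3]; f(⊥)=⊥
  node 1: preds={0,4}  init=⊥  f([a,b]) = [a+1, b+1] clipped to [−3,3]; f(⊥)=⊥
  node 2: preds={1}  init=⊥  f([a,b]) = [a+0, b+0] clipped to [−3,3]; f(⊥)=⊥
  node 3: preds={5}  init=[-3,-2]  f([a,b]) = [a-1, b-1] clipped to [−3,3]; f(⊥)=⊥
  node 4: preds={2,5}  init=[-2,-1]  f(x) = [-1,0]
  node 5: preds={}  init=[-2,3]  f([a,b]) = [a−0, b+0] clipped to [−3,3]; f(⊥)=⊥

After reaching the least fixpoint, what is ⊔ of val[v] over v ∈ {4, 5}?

Iteration log — 7 steps:
  step 1. node 0  ⊔preds=⊥  new=[-2,3]  stable
  step 2. node 1  ⊔preds=[-2,3]  new=[-1,3]  old=⊥  +wl: 
  step 3. node 2  ⊔preds=[-1,3]  new=[-1,3]  old=⊥  +wl: 
  step 4. node 3  ⊔preds=[-2,3]  new=[-3,2]  old=[-3,-2]  +wl: 
  step 5. node 4  ⊔preds=[-2,3]  new=[-2,0]  old=[-2,-1]  +wl: 1
  step 6. node 5  ⊔preds=⊥  new=[-2,3]  stable
  step 7. node 1  ⊔preds=[-2,3]  new=[-1,3]  stable

Least fixpoint reached:
  node 0: [-2,3]
  node 1: [-1,3]
  node 2: [-1,3]
  node 3: [-3,2]
  node 4: [-2,0]
  node 5: [-2,3]

[-2,3]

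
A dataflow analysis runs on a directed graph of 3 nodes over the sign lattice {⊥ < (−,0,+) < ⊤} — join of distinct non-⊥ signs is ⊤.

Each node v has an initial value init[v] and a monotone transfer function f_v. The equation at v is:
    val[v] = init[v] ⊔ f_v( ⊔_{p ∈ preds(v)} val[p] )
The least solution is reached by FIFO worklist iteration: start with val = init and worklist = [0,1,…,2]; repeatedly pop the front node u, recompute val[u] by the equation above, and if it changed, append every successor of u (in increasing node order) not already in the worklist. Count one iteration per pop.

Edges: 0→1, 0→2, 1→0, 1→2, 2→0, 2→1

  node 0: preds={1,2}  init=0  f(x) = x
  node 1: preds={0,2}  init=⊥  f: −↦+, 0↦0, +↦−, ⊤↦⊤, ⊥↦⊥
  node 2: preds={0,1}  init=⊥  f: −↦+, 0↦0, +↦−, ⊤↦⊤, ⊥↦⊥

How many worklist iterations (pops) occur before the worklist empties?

5

Worklist (5 pops):
  #1 pop 0: in=⊥ → 0 (no change)
  #2 pop 1: in=0 → 0 (was ⊥); enqueue [0]
  #3 pop 2: in=0 → 0 (was ⊥); enqueue [1]
  #4 pop 0: in=0 → 0 (no change)
  #5 pop 1: in=0 → 0 (no change)

Fixpoint:
  val[0] = 0
  val[1] = 0
  val[2] = 0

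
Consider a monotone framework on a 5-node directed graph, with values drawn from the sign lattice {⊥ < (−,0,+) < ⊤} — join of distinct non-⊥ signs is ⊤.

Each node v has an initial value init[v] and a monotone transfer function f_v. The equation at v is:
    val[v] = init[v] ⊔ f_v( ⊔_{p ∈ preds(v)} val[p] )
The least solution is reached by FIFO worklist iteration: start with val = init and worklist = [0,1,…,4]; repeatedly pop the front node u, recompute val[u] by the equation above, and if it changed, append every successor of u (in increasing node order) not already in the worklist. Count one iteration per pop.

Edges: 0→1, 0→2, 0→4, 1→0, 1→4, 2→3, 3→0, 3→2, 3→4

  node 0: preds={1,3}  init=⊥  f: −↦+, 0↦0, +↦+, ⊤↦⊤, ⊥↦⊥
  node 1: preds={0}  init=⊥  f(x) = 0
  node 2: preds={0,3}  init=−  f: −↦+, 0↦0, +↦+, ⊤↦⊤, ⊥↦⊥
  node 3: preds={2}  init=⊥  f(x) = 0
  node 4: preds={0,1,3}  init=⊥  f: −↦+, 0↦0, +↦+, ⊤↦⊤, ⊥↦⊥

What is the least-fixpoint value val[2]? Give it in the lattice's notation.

⊤

Trace (10 dequeues):
  [1] u=0 | in ⊥ | out ⊥ | ==
  [2] u=1 | in ⊥ | out 0 | prev ⊥ | push {0}
  [3] u=2 | in ⊥ | out − | ==
  [4] u=3 | in − | out 0 | prev ⊥ | push {2}
  [5] u=4 | in 0 | out 0 | prev ⊥ | push {}
  [6] u=0 | in 0 | out 0 | prev ⊥ | push {1,4}
  [7] u=2 | in 0 | out ⊤ | prev − | push {3}
  [8] u=1 | in 0 | out 0 | ==
  [9] u=4 | in 0 | out 0 | ==
  [10] u=3 | in ⊤ | out 0 | ==

Converged values:
  [0] 0
  [1] 0
  [2] ⊤
  [3] 0
  [4] 0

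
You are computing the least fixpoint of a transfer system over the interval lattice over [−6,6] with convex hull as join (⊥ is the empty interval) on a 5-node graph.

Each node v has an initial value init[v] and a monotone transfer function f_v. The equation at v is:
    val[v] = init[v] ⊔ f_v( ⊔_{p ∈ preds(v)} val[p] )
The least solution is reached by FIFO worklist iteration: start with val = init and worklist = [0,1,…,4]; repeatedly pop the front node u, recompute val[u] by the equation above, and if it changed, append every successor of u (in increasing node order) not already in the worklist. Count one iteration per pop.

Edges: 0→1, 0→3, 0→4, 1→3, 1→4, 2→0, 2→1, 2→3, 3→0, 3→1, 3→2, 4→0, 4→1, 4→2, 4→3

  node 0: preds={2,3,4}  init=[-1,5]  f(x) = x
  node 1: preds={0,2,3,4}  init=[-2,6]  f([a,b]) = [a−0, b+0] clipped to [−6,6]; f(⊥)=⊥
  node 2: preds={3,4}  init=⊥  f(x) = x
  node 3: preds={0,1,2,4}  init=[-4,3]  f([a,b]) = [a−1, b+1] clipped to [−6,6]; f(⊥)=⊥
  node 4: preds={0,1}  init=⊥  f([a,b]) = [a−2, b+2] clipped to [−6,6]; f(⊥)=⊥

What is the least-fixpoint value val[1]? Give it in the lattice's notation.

[-6,6]

Worklist (13 pops):
  #1 pop 0: in=[-4,3] → [-4,5] (was [-1,5]); enqueue []
  #2 pop 1: in=[-4,5] → [-4,6] (was [-2,6]); enqueue []
  #3 pop 2: in=[-4,3] → [-4,3] (was ⊥); enqueue [0,1]
  #4 pop 3: in=[-4,6] → [-5,6] (was [-4,3]); enqueue [2]
  #5 pop 4: in=[-4,6] → [-6,6] (was ⊥); enqueue [3]
  #6 pop 0: in=[-6,6] → [-6,6] (was [-4,5]); enqueue [4]
  #7 pop 1: in=[-6,6] → [-6,6] (was [-4,6]); enqueue []
  #8 pop 2: in=[-6,6] → [-6,6] (was [-4,3]); enqueue [0,1]
  #9 pop 3: in=[-6,6] → [-6,6] (was [-5,6]); enqueue [2]
  #10 pop 4: in=[-6,6] → [-6,6] (no change)
  #11 pop 0: in=[-6,6] → [-6,6] (no change)
  #12 pop 1: in=[-6,6] → [-6,6] (no change)
  #13 pop 2: in=[-6,6] → [-6,6] (no change)

Fixpoint:
  val[0] = [-6,6]
  val[1] = [-6,6]
  val[2] = [-6,6]
  val[3] = [-6,6]
  val[4] = [-6,6]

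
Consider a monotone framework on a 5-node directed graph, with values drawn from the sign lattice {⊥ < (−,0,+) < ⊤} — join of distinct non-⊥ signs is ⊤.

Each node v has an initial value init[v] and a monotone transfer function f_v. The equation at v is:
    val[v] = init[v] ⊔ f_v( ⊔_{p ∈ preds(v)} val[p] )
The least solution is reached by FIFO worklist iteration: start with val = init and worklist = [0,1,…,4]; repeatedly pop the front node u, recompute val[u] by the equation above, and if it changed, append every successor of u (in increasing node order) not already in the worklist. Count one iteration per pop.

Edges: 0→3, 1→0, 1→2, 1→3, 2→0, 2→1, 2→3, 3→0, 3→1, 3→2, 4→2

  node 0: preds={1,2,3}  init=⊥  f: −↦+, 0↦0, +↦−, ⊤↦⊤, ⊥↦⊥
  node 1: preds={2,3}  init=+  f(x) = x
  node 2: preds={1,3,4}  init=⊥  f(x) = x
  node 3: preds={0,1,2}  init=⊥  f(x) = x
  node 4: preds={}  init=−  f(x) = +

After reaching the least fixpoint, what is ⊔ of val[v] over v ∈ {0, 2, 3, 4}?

⊤

Trace (10 dequeues):
  [1] u=0 | in + | out − | prev ⊥ | push {}
  [2] u=1 | in ⊥ | out + | ==
  [3] u=2 | in ⊤ | out ⊤ | prev ⊥ | push {0,1}
  [4] u=3 | in ⊤ | out ⊤ | prev ⊥ | push {2}
  [5] u=4 | in ⊥ | out ⊤ | prev − | push {}
  [6] u=0 | in ⊤ | out ⊤ | prev − | push {3}
  [7] u=1 | in ⊤ | out ⊤ | prev + | push {0}
  [8] u=2 | in ⊤ | out ⊤ | ==
  [9] u=3 | in ⊤ | out ⊤ | ==
  [10] u=0 | in ⊤ | out ⊤ | ==

Converged values:
  [0] ⊤
  [1] ⊤
  [2] ⊤
  [3] ⊤
  [4] ⊤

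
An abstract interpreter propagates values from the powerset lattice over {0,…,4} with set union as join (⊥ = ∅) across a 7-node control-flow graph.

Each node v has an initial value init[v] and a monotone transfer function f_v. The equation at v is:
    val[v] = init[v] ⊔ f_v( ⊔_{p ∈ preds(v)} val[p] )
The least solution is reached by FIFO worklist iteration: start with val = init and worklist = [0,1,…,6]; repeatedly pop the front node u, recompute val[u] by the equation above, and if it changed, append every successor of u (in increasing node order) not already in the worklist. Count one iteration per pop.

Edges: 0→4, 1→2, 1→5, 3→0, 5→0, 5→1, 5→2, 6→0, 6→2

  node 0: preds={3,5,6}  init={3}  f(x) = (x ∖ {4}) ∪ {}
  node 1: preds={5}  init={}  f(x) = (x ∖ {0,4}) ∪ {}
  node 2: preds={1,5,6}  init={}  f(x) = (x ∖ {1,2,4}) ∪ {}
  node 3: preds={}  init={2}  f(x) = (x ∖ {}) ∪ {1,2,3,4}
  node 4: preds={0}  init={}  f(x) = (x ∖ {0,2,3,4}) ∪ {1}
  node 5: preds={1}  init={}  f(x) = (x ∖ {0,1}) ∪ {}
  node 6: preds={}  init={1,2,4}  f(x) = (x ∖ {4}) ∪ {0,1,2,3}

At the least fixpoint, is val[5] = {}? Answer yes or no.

yes

Worklist (10 pops):
  #1 pop 0: in={1,2,4} → {1,2,3} (was {3}); enqueue []
  #2 pop 1: in={} → {} (no change)
  #3 pop 2: in={1,2,4} → {} (no change)
  #4 pop 3: in={} → {1,2,3,4} (was {2}); enqueue [0]
  #5 pop 4: in={1,2,3} → {1} (was {}); enqueue []
  #6 pop 5: in={} → {} (no change)
  #7 pop 6: in={} → {0,1,2,3,4} (was {1,2,4}); enqueue [2]
  #8 pop 0: in={0,1,2,3,4} → {0,1,2,3} (was {1,2,3}); enqueue [4]
  #9 pop 2: in={0,1,2,3,4} → {0,3} (was {}); enqueue []
  #10 pop 4: in={0,1,2,3} → {1} (no change)

Fixpoint:
  val[0] = {0,1,2,3}
  val[1] = {}
  val[2] = {0,3}
  val[3] = {1,2,3,4}
  val[4] = {1}
  val[5] = {}
  val[6] = {0,1,2,3,4}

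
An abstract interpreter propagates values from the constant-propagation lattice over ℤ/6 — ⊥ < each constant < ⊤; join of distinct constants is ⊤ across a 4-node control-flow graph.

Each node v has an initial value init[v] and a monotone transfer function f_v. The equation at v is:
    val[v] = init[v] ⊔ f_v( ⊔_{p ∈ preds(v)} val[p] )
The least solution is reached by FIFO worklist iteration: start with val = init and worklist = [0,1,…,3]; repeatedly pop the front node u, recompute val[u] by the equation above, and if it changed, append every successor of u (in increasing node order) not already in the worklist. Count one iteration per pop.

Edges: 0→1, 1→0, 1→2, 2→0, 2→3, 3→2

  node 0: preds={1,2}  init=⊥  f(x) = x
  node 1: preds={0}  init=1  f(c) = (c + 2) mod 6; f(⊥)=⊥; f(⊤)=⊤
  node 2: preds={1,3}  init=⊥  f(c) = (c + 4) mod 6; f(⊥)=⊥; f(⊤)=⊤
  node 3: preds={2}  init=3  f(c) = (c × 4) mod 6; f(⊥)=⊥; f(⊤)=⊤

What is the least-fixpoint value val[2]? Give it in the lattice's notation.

⊤

Iteration log — 7 steps:
  step 1. node 0  ⊔preds=1  new=1  old=⊥  +wl: 
  step 2. node 1  ⊔preds=1  new=⊤  old=1  +wl: 0
  step 3. node 2  ⊔preds=⊤  new=⊤  old=⊥  +wl: 
  step 4. node 3  ⊔preds=⊤  new=⊤  old=3  +wl: 2
  step 5. node 0  ⊔preds=⊤  new=⊤  old=1  +wl: 1
  step 6. node 2  ⊔preds=⊤  new=⊤  stable
  step 7. node 1  ⊔preds=⊤  new=⊤  stable

Least fixpoint reached:
  node 0: ⊤
  node 1: ⊤
  node 2: ⊤
  node 3: ⊤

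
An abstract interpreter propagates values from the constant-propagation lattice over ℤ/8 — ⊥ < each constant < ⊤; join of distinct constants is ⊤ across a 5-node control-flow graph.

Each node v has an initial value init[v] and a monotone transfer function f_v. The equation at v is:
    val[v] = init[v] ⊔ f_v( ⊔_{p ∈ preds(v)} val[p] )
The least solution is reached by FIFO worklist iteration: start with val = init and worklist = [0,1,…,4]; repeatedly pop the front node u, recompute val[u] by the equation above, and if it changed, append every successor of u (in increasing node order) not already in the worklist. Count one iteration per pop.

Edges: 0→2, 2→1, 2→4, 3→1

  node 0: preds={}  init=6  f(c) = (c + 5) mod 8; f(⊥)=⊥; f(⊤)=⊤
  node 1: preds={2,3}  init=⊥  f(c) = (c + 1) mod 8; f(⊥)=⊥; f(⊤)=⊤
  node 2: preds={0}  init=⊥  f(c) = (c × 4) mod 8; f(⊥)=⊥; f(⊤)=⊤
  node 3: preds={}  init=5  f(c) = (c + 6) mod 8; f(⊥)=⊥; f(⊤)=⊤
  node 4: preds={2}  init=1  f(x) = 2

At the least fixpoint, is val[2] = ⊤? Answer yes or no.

no

Worklist (6 pops):
  #1 pop 0: in=⊥ → 6 (no change)
  #2 pop 1: in=5 → 6 (was ⊥); enqueue []
  #3 pop 2: in=6 → 0 (was ⊥); enqueue [1]
  #4 pop 3: in=⊥ → 5 (no change)
  #5 pop 4: in=0 → ⊤ (was 1); enqueue []
  #6 pop 1: in=⊤ → ⊤ (was 6); enqueue []

Fixpoint:
  val[0] = 6
  val[1] = ⊤
  val[2] = 0
  val[3] = 5
  val[4] = ⊤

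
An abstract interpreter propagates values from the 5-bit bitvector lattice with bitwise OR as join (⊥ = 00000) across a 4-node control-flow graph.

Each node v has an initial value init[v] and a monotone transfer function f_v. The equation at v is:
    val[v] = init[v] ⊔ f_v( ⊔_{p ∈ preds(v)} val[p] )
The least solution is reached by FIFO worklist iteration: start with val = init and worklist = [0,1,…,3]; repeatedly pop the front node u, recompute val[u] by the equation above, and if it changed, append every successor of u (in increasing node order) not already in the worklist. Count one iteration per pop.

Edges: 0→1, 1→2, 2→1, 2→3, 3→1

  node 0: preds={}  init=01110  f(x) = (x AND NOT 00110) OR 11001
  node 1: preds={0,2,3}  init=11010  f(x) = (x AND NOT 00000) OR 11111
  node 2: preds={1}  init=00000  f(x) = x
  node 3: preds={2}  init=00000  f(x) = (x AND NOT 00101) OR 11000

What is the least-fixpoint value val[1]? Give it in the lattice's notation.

Iteration log — 5 steps:
  step 1. node 0  ⊔preds=00000  new=11111  old=01110  +wl: 
  step 2. node 1  ⊔preds=11111  new=11111  old=11010  +wl: 
  step 3. node 2  ⊔preds=11111  new=11111  old=00000  +wl: 1
  step 4. node 3  ⊔preds=11111  new=11010  old=00000  +wl: 
  step 5. node 1  ⊔preds=11111  new=11111  stable

Least fixpoint reached:
  node 0: 11111
  node 1: 11111
  node 2: 11111
  node 3: 11010

11111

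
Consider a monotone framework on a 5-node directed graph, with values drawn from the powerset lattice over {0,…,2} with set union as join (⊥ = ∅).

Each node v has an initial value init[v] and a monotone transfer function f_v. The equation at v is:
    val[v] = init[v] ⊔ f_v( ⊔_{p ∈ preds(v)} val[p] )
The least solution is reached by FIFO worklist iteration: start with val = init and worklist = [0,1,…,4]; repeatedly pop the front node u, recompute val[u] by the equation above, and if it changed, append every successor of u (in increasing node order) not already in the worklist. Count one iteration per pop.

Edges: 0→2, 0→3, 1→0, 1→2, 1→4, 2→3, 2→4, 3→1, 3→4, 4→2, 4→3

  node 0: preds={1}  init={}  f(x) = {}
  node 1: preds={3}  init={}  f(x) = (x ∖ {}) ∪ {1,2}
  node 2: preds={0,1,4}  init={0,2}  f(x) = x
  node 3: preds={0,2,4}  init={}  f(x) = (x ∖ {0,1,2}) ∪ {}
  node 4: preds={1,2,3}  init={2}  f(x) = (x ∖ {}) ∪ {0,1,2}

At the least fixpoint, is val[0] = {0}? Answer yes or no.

Trace (8 dequeues):
  [1] u=0 | in {} | out {} | ==
  [2] u=1 | in {} | out {1,2} | prev {} | push {0}
  [3] u=2 | in {1,2} | out {0,1,2} | prev {0,2} | push {}
  [4] u=3 | in {0,1,2} | out {} | ==
  [5] u=4 | in {0,1,2} | out {0,1,2} | prev {2} | push {2,3}
  [6] u=0 | in {1,2} | out {} | ==
  [7] u=2 | in {0,1,2} | out {0,1,2} | ==
  [8] u=3 | in {0,1,2} | out {} | ==

Converged values:
  [0] {}
  [1] {1,2}
  [2] {0,1,2}
  [3] {}
  [4] {0,1,2}

no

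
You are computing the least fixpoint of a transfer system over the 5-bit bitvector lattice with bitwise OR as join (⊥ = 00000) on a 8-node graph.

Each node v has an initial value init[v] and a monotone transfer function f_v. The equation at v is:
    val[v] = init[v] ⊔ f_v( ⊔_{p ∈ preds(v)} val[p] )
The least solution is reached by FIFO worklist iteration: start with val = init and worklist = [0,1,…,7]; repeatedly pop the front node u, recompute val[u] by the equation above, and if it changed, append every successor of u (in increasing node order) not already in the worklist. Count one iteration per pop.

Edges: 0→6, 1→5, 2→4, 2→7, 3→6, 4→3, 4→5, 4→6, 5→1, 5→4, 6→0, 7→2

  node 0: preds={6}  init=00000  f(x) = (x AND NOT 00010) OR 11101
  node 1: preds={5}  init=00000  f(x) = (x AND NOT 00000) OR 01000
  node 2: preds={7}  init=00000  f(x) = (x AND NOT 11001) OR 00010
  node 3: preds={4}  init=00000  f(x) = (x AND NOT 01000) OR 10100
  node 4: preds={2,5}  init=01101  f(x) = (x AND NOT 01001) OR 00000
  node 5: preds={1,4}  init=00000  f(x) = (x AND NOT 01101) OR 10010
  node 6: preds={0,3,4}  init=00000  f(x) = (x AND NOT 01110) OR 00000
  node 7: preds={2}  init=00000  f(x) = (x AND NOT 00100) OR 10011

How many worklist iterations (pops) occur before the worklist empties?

16

Trace (16 dequeues):
  [1] u=0 | in 00000 | out 11101 | prev 00000 | push {}
  [2] u=1 | in 00000 | out 01000 | prev 00000 | push {}
  [3] u=2 | in 00000 | out 00010 | prev 00000 | push {}
  [4] u=3 | in 01101 | out 10101 | prev 00000 | push {}
  [5] u=4 | in 00010 | out 01111 | prev 01101 | push {3}
  [6] u=5 | in 01111 | out 10010 | prev 00000 | push {1,4}
  [7] u=6 | in 11111 | out 10001 | prev 00000 | push {0}
  [8] u=7 | in 00010 | out 10011 | prev 00000 | push {2}
  [9] u=3 | in 01111 | out 10111 | prev 10101 | push {6}
  [10] u=1 | in 10010 | out 11010 | prev 01000 | push {5}
  [11] u=4 | in 10010 | out 11111 | prev 01111 | push {3}
  [12] u=0 | in 10001 | out 11101 | ==
  [13] u=2 | in 10011 | out 00010 | ==
  [14] u=6 | in 11111 | out 10001 | ==
  [15] u=5 | in 11111 | out 10010 | ==
  [16] u=3 | in 11111 | out 10111 | ==

Converged values:
  [0] 11101
  [1] 11010
  [2] 00010
  [3] 10111
  [4] 11111
  [5] 10010
  [6] 10001
  [7] 10011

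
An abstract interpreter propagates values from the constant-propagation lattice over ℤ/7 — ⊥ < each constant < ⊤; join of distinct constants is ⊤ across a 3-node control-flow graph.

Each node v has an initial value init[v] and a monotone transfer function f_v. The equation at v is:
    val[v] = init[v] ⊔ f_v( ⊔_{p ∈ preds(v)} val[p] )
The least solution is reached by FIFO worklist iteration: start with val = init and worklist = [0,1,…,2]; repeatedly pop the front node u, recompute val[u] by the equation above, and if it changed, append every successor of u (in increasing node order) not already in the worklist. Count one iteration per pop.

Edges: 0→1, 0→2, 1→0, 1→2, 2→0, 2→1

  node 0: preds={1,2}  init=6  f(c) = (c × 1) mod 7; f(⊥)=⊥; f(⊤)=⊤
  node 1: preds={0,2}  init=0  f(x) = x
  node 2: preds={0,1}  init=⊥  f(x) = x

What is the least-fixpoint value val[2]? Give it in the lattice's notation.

Worklist (5 pops):
  #1 pop 0: in=0 → ⊤ (was 6); enqueue []
  #2 pop 1: in=⊤ → ⊤ (was 0); enqueue [0]
  #3 pop 2: in=⊤ → ⊤ (was ⊥); enqueue [1]
  #4 pop 0: in=⊤ → ⊤ (no change)
  #5 pop 1: in=⊤ → ⊤ (no change)

Fixpoint:
  val[0] = ⊤
  val[1] = ⊤
  val[2] = ⊤

⊤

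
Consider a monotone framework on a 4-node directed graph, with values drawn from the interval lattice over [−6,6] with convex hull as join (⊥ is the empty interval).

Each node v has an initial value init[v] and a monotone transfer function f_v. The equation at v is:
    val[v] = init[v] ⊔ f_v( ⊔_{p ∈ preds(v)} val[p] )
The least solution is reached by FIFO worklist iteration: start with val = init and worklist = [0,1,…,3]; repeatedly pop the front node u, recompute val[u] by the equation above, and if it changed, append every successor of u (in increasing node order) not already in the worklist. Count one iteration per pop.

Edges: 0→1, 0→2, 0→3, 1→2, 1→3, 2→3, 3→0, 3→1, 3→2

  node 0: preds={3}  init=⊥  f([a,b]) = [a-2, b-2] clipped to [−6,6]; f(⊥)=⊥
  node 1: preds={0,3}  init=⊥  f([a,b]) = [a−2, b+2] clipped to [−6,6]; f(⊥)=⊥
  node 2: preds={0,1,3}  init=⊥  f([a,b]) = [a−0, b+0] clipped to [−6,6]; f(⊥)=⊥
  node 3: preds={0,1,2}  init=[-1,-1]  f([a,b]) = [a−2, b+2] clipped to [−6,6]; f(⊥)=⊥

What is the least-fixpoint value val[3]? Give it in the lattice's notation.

[-6,6]

Iteration log — 12 steps:
  step 1. node 0  ⊔preds=[-1,-1]  new=[-3,-3]  old=⊥  +wl: 
  step 2. node 1  ⊔preds=[-3,-1]  new=[-5,1]  old=⊥  +wl: 
  step 3. node 2  ⊔preds=[-5,1]  new=[-5,1]  old=⊥  +wl: 
  step 4. node 3  ⊔preds=[-5,1]  new=[-6,3]  old=[-1,-1]  +wl: 0,1,2
  step 5. node 0  ⊔preds=[-6,3]  new=[-6,1]  old=[-3,-3]  +wl: 3
  step 6. node 1  ⊔preds=[-6,3]  new=[-6,5]  old=[-5,1]  +wl: 
  step 7. node 2  ⊔preds=[-6,5]  new=[-6,5]  old=[-5,1]  +wl: 
  step 8. node 3  ⊔preds=[-6,5]  new=[-6,6]  old=[-6,3]  +wl: 0,1,2
  step 9. node 0  ⊔preds=[-6,6]  new=[-6,4]  old=[-6,1]  +wl: 3
  step 10. node 1  ⊔preds=[-6,6]  new=[-6,6]  old=[-6,5]  +wl: 
  step 11. node 2  ⊔preds=[-6,6]  new=[-6,6]  old=[-6,5]  +wl: 
  step 12. node 3  ⊔preds=[-6,6]  new=[-6,6]  stable

Least fixpoint reached:
  node 0: [-6,4]
  node 1: [-6,6]
  node 2: [-6,6]
  node 3: [-6,6]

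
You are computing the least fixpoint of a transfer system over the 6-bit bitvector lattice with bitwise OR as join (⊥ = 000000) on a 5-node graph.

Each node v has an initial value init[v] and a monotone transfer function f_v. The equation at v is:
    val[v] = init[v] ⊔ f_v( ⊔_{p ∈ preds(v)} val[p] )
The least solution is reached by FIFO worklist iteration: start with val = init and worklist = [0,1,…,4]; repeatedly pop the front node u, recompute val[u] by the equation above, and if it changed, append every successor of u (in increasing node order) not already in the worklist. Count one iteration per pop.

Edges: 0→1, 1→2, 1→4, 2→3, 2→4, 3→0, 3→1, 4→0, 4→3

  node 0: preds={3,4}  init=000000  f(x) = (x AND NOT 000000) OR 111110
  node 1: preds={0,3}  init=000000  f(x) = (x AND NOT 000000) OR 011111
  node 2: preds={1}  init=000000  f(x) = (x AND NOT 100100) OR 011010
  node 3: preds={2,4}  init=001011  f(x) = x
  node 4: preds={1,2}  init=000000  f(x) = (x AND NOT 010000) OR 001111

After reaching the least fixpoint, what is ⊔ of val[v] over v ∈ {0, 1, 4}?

Trace (10 dequeues):
  [1] u=0 | in 001011 | out 111111 | prev 000000 | push {}
  [2] u=1 | in 111111 | out 111111 | prev 000000 | push {}
  [3] u=2 | in 111111 | out 011011 | prev 000000 | push {}
  [4] u=3 | in 011011 | out 011011 | prev 001011 | push {0,1}
  [5] u=4 | in 111111 | out 101111 | prev 000000 | push {3}
  [6] u=0 | in 111111 | out 111111 | ==
  [7] u=1 | in 111111 | out 111111 | ==
  [8] u=3 | in 111111 | out 111111 | prev 011011 | push {0,1}
  [9] u=0 | in 111111 | out 111111 | ==
  [10] u=1 | in 111111 | out 111111 | ==

Converged values:
  [0] 111111
  [1] 111111
  [2] 011011
  [3] 111111
  [4] 101111

111111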